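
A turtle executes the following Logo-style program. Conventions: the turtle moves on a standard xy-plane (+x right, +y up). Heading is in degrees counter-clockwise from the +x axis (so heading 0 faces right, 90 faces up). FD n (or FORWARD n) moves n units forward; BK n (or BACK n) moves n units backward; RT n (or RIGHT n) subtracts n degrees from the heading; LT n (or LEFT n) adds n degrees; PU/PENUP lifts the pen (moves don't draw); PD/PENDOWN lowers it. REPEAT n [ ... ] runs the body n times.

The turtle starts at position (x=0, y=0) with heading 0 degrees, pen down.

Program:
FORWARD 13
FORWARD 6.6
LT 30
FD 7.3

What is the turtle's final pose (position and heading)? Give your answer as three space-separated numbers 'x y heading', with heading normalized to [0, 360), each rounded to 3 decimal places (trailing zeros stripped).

Executing turtle program step by step:
Start: pos=(0,0), heading=0, pen down
FD 13: (0,0) -> (13,0) [heading=0, draw]
FD 6.6: (13,0) -> (19.6,0) [heading=0, draw]
LT 30: heading 0 -> 30
FD 7.3: (19.6,0) -> (25.922,3.65) [heading=30, draw]
Final: pos=(25.922,3.65), heading=30, 3 segment(s) drawn

Answer: 25.922 3.65 30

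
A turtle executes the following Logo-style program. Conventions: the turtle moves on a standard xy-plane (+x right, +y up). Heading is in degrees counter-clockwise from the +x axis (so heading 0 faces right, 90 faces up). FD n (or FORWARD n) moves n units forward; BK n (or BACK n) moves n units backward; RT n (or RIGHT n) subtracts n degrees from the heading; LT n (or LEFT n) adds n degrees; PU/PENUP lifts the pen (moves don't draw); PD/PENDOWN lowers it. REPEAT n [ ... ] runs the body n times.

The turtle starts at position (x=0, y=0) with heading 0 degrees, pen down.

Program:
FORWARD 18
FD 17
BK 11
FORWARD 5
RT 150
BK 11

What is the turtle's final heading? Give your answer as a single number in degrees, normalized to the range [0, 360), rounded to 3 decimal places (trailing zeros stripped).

Answer: 210

Derivation:
Executing turtle program step by step:
Start: pos=(0,0), heading=0, pen down
FD 18: (0,0) -> (18,0) [heading=0, draw]
FD 17: (18,0) -> (35,0) [heading=0, draw]
BK 11: (35,0) -> (24,0) [heading=0, draw]
FD 5: (24,0) -> (29,0) [heading=0, draw]
RT 150: heading 0 -> 210
BK 11: (29,0) -> (38.526,5.5) [heading=210, draw]
Final: pos=(38.526,5.5), heading=210, 5 segment(s) drawn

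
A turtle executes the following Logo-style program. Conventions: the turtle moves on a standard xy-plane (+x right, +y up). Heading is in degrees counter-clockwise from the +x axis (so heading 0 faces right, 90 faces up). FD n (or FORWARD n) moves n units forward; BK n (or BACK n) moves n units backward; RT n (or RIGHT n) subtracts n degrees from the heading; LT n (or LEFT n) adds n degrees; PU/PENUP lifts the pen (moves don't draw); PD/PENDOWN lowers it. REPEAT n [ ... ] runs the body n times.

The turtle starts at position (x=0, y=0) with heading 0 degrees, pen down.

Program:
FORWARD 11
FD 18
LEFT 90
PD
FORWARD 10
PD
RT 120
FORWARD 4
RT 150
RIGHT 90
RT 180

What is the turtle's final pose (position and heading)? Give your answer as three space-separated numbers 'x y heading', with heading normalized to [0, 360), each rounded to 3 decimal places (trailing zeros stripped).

Executing turtle program step by step:
Start: pos=(0,0), heading=0, pen down
FD 11: (0,0) -> (11,0) [heading=0, draw]
FD 18: (11,0) -> (29,0) [heading=0, draw]
LT 90: heading 0 -> 90
PD: pen down
FD 10: (29,0) -> (29,10) [heading=90, draw]
PD: pen down
RT 120: heading 90 -> 330
FD 4: (29,10) -> (32.464,8) [heading=330, draw]
RT 150: heading 330 -> 180
RT 90: heading 180 -> 90
RT 180: heading 90 -> 270
Final: pos=(32.464,8), heading=270, 4 segment(s) drawn

Answer: 32.464 8 270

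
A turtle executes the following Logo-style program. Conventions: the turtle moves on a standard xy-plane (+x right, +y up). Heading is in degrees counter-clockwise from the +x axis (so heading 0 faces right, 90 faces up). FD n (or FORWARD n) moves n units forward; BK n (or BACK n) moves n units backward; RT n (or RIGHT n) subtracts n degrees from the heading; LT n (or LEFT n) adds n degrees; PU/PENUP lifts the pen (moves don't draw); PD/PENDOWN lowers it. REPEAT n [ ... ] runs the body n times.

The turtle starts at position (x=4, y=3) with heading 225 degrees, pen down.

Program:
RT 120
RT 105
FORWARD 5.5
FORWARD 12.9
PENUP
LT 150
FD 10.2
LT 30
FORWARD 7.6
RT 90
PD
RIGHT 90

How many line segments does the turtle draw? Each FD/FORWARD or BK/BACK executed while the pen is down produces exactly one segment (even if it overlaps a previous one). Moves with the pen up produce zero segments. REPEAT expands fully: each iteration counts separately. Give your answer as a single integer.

Answer: 2

Derivation:
Executing turtle program step by step:
Start: pos=(4,3), heading=225, pen down
RT 120: heading 225 -> 105
RT 105: heading 105 -> 0
FD 5.5: (4,3) -> (9.5,3) [heading=0, draw]
FD 12.9: (9.5,3) -> (22.4,3) [heading=0, draw]
PU: pen up
LT 150: heading 0 -> 150
FD 10.2: (22.4,3) -> (13.567,8.1) [heading=150, move]
LT 30: heading 150 -> 180
FD 7.6: (13.567,8.1) -> (5.967,8.1) [heading=180, move]
RT 90: heading 180 -> 90
PD: pen down
RT 90: heading 90 -> 0
Final: pos=(5.967,8.1), heading=0, 2 segment(s) drawn
Segments drawn: 2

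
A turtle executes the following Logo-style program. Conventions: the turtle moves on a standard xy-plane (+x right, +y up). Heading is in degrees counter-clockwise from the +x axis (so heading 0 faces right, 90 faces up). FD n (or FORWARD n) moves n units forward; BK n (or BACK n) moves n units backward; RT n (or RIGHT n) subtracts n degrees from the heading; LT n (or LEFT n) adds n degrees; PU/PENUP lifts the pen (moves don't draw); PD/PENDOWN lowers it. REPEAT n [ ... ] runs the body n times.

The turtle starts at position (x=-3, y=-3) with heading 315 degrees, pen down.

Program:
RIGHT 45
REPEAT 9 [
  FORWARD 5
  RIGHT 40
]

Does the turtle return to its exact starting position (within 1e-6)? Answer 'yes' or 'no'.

Executing turtle program step by step:
Start: pos=(-3,-3), heading=315, pen down
RT 45: heading 315 -> 270
REPEAT 9 [
  -- iteration 1/9 --
  FD 5: (-3,-3) -> (-3,-8) [heading=270, draw]
  RT 40: heading 270 -> 230
  -- iteration 2/9 --
  FD 5: (-3,-8) -> (-6.214,-11.83) [heading=230, draw]
  RT 40: heading 230 -> 190
  -- iteration 3/9 --
  FD 5: (-6.214,-11.83) -> (-11.138,-12.698) [heading=190, draw]
  RT 40: heading 190 -> 150
  -- iteration 4/9 --
  FD 5: (-11.138,-12.698) -> (-15.468,-10.198) [heading=150, draw]
  RT 40: heading 150 -> 110
  -- iteration 5/9 --
  FD 5: (-15.468,-10.198) -> (-17.178,-5.5) [heading=110, draw]
  RT 40: heading 110 -> 70
  -- iteration 6/9 --
  FD 5: (-17.178,-5.5) -> (-15.468,-0.802) [heading=70, draw]
  RT 40: heading 70 -> 30
  -- iteration 7/9 --
  FD 5: (-15.468,-0.802) -> (-11.138,1.698) [heading=30, draw]
  RT 40: heading 30 -> 350
  -- iteration 8/9 --
  FD 5: (-11.138,1.698) -> (-6.214,0.83) [heading=350, draw]
  RT 40: heading 350 -> 310
  -- iteration 9/9 --
  FD 5: (-6.214,0.83) -> (-3,-3) [heading=310, draw]
  RT 40: heading 310 -> 270
]
Final: pos=(-3,-3), heading=270, 9 segment(s) drawn

Start position: (-3, -3)
Final position: (-3, -3)
Distance = 0; < 1e-6 -> CLOSED

Answer: yes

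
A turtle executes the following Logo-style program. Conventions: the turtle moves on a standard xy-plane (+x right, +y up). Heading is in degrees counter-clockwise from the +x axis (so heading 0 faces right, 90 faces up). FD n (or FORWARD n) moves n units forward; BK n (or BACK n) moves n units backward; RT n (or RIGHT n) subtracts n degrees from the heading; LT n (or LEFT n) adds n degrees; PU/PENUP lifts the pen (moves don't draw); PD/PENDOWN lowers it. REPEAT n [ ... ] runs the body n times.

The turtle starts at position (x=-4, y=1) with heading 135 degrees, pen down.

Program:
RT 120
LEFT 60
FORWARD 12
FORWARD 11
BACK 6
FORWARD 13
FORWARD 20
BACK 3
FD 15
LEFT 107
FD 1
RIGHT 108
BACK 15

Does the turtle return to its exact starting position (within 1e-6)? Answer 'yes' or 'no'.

Answer: no

Derivation:
Executing turtle program step by step:
Start: pos=(-4,1), heading=135, pen down
RT 120: heading 135 -> 15
LT 60: heading 15 -> 75
FD 12: (-4,1) -> (-0.894,12.591) [heading=75, draw]
FD 11: (-0.894,12.591) -> (1.953,23.216) [heading=75, draw]
BK 6: (1.953,23.216) -> (0.4,17.421) [heading=75, draw]
FD 13: (0.4,17.421) -> (3.765,29.978) [heading=75, draw]
FD 20: (3.765,29.978) -> (8.941,49.296) [heading=75, draw]
BK 3: (8.941,49.296) -> (8.164,46.399) [heading=75, draw]
FD 15: (8.164,46.399) -> (12.047,60.887) [heading=75, draw]
LT 107: heading 75 -> 182
FD 1: (12.047,60.887) -> (11.047,60.853) [heading=182, draw]
RT 108: heading 182 -> 74
BK 15: (11.047,60.853) -> (6.913,46.434) [heading=74, draw]
Final: pos=(6.913,46.434), heading=74, 9 segment(s) drawn

Start position: (-4, 1)
Final position: (6.913, 46.434)
Distance = 46.726; >= 1e-6 -> NOT closed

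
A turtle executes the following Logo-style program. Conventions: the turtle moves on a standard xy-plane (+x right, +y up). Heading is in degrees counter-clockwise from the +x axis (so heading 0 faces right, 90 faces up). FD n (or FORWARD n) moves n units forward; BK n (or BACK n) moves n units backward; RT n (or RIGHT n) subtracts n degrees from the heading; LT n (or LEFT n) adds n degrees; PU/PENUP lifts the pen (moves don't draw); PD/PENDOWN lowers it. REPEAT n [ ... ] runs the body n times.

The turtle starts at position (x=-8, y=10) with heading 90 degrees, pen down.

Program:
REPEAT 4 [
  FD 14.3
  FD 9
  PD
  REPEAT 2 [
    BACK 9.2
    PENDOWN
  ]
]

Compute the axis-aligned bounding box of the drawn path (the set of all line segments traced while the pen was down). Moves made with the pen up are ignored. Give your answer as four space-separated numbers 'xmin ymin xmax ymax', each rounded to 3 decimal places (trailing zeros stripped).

Answer: -8 10 -8 48

Derivation:
Executing turtle program step by step:
Start: pos=(-8,10), heading=90, pen down
REPEAT 4 [
  -- iteration 1/4 --
  FD 14.3: (-8,10) -> (-8,24.3) [heading=90, draw]
  FD 9: (-8,24.3) -> (-8,33.3) [heading=90, draw]
  PD: pen down
  REPEAT 2 [
    -- iteration 1/2 --
    BK 9.2: (-8,33.3) -> (-8,24.1) [heading=90, draw]
    PD: pen down
    -- iteration 2/2 --
    BK 9.2: (-8,24.1) -> (-8,14.9) [heading=90, draw]
    PD: pen down
  ]
  -- iteration 2/4 --
  FD 14.3: (-8,14.9) -> (-8,29.2) [heading=90, draw]
  FD 9: (-8,29.2) -> (-8,38.2) [heading=90, draw]
  PD: pen down
  REPEAT 2 [
    -- iteration 1/2 --
    BK 9.2: (-8,38.2) -> (-8,29) [heading=90, draw]
    PD: pen down
    -- iteration 2/2 --
    BK 9.2: (-8,29) -> (-8,19.8) [heading=90, draw]
    PD: pen down
  ]
  -- iteration 3/4 --
  FD 14.3: (-8,19.8) -> (-8,34.1) [heading=90, draw]
  FD 9: (-8,34.1) -> (-8,43.1) [heading=90, draw]
  PD: pen down
  REPEAT 2 [
    -- iteration 1/2 --
    BK 9.2: (-8,43.1) -> (-8,33.9) [heading=90, draw]
    PD: pen down
    -- iteration 2/2 --
    BK 9.2: (-8,33.9) -> (-8,24.7) [heading=90, draw]
    PD: pen down
  ]
  -- iteration 4/4 --
  FD 14.3: (-8,24.7) -> (-8,39) [heading=90, draw]
  FD 9: (-8,39) -> (-8,48) [heading=90, draw]
  PD: pen down
  REPEAT 2 [
    -- iteration 1/2 --
    BK 9.2: (-8,48) -> (-8,38.8) [heading=90, draw]
    PD: pen down
    -- iteration 2/2 --
    BK 9.2: (-8,38.8) -> (-8,29.6) [heading=90, draw]
    PD: pen down
  ]
]
Final: pos=(-8,29.6), heading=90, 16 segment(s) drawn

Segment endpoints: x in {-8, -8, -8}, y in {10, 14.9, 19.8, 24.1, 24.3, 24.7, 29, 29.2, 29.6, 33.3, 33.9, 34.1, 38.2, 38.8, 39, 43.1, 48}
xmin=-8, ymin=10, xmax=-8, ymax=48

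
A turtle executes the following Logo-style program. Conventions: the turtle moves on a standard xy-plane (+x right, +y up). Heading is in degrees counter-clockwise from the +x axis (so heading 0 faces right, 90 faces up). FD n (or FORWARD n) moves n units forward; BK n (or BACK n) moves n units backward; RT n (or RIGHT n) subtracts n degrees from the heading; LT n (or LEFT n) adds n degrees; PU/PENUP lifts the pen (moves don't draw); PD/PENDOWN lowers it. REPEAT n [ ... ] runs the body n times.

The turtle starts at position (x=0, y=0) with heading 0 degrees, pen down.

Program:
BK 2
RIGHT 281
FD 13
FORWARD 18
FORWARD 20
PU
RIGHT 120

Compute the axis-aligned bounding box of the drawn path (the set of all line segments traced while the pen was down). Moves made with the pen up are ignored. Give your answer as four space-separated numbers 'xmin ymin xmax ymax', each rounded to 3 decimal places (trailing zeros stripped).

Answer: -2 0 7.731 50.063

Derivation:
Executing turtle program step by step:
Start: pos=(0,0), heading=0, pen down
BK 2: (0,0) -> (-2,0) [heading=0, draw]
RT 281: heading 0 -> 79
FD 13: (-2,0) -> (0.481,12.761) [heading=79, draw]
FD 18: (0.481,12.761) -> (3.915,30.43) [heading=79, draw]
FD 20: (3.915,30.43) -> (7.731,50.063) [heading=79, draw]
PU: pen up
RT 120: heading 79 -> 319
Final: pos=(7.731,50.063), heading=319, 4 segment(s) drawn

Segment endpoints: x in {-2, 0, 0.481, 3.915, 7.731}, y in {0, 12.761, 30.43, 50.063}
xmin=-2, ymin=0, xmax=7.731, ymax=50.063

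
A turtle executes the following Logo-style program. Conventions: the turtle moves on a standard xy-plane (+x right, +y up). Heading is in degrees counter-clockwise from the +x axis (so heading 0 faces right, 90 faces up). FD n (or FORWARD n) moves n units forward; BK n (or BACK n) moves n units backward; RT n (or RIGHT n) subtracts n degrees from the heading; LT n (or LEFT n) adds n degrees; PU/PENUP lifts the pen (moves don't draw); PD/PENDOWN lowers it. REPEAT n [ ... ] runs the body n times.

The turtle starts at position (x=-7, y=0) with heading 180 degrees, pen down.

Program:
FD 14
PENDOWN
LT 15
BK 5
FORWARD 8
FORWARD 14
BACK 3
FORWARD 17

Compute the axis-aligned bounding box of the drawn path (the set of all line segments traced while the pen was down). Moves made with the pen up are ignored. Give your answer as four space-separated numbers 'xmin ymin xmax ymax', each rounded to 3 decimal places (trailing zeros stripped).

Answer: -50.944 -8.023 -7 1.294

Derivation:
Executing turtle program step by step:
Start: pos=(-7,0), heading=180, pen down
FD 14: (-7,0) -> (-21,0) [heading=180, draw]
PD: pen down
LT 15: heading 180 -> 195
BK 5: (-21,0) -> (-16.17,1.294) [heading=195, draw]
FD 8: (-16.17,1.294) -> (-23.898,-0.776) [heading=195, draw]
FD 14: (-23.898,-0.776) -> (-37.421,-4.4) [heading=195, draw]
BK 3: (-37.421,-4.4) -> (-34.523,-3.623) [heading=195, draw]
FD 17: (-34.523,-3.623) -> (-50.944,-8.023) [heading=195, draw]
Final: pos=(-50.944,-8.023), heading=195, 6 segment(s) drawn

Segment endpoints: x in {-50.944, -37.421, -34.523, -23.898, -21, -16.17, -7}, y in {-8.023, -4.4, -3.623, -0.776, 0, 0, 1.294}
xmin=-50.944, ymin=-8.023, xmax=-7, ymax=1.294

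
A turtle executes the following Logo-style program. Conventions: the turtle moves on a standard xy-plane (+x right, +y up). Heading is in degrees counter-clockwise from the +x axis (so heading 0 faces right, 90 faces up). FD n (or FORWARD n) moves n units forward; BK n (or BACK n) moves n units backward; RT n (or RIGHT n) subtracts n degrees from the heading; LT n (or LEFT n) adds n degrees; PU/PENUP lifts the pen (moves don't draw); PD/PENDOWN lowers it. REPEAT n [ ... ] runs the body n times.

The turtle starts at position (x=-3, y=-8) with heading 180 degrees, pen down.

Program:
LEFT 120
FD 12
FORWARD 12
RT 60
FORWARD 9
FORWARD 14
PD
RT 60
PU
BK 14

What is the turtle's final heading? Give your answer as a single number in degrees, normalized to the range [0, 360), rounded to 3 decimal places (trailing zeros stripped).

Executing turtle program step by step:
Start: pos=(-3,-8), heading=180, pen down
LT 120: heading 180 -> 300
FD 12: (-3,-8) -> (3,-18.392) [heading=300, draw]
FD 12: (3,-18.392) -> (9,-28.785) [heading=300, draw]
RT 60: heading 300 -> 240
FD 9: (9,-28.785) -> (4.5,-36.579) [heading=240, draw]
FD 14: (4.5,-36.579) -> (-2.5,-48.703) [heading=240, draw]
PD: pen down
RT 60: heading 240 -> 180
PU: pen up
BK 14: (-2.5,-48.703) -> (11.5,-48.703) [heading=180, move]
Final: pos=(11.5,-48.703), heading=180, 4 segment(s) drawn

Answer: 180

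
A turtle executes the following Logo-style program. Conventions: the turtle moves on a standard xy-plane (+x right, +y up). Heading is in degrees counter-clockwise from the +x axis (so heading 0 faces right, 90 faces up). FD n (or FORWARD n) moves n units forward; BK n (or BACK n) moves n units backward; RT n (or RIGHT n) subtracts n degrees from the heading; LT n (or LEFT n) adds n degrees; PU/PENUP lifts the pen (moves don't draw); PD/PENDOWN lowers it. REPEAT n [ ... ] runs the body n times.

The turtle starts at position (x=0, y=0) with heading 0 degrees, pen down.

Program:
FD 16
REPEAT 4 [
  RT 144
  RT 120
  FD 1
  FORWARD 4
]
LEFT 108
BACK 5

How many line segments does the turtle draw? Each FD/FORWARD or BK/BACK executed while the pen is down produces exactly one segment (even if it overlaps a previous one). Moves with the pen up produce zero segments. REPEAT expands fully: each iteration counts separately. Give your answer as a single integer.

Executing turtle program step by step:
Start: pos=(0,0), heading=0, pen down
FD 16: (0,0) -> (16,0) [heading=0, draw]
REPEAT 4 [
  -- iteration 1/4 --
  RT 144: heading 0 -> 216
  RT 120: heading 216 -> 96
  FD 1: (16,0) -> (15.895,0.995) [heading=96, draw]
  FD 4: (15.895,0.995) -> (15.477,4.973) [heading=96, draw]
  -- iteration 2/4 --
  RT 144: heading 96 -> 312
  RT 120: heading 312 -> 192
  FD 1: (15.477,4.973) -> (14.499,4.765) [heading=192, draw]
  FD 4: (14.499,4.765) -> (10.587,3.933) [heading=192, draw]
  -- iteration 3/4 --
  RT 144: heading 192 -> 48
  RT 120: heading 48 -> 288
  FD 1: (10.587,3.933) -> (10.896,2.982) [heading=288, draw]
  FD 4: (10.896,2.982) -> (12.132,-0.822) [heading=288, draw]
  -- iteration 4/4 --
  RT 144: heading 288 -> 144
  RT 120: heading 144 -> 24
  FD 1: (12.132,-0.822) -> (13.045,-0.415) [heading=24, draw]
  FD 4: (13.045,-0.415) -> (16.699,1.211) [heading=24, draw]
]
LT 108: heading 24 -> 132
BK 5: (16.699,1.211) -> (20.045,-2.504) [heading=132, draw]
Final: pos=(20.045,-2.504), heading=132, 10 segment(s) drawn
Segments drawn: 10

Answer: 10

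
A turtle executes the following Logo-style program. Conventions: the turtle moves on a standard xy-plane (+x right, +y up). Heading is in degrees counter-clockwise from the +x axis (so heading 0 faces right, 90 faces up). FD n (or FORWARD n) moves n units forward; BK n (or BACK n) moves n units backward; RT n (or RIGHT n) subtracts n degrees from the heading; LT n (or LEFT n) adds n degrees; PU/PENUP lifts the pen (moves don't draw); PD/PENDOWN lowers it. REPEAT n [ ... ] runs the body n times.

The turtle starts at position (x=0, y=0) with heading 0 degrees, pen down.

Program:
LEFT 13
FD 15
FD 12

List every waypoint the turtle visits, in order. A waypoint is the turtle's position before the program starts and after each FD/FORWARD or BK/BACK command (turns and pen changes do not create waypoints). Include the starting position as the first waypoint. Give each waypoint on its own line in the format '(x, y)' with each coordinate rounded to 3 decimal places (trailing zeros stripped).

Executing turtle program step by step:
Start: pos=(0,0), heading=0, pen down
LT 13: heading 0 -> 13
FD 15: (0,0) -> (14.616,3.374) [heading=13, draw]
FD 12: (14.616,3.374) -> (26.308,6.074) [heading=13, draw]
Final: pos=(26.308,6.074), heading=13, 2 segment(s) drawn
Waypoints (3 total):
(0, 0)
(14.616, 3.374)
(26.308, 6.074)

Answer: (0, 0)
(14.616, 3.374)
(26.308, 6.074)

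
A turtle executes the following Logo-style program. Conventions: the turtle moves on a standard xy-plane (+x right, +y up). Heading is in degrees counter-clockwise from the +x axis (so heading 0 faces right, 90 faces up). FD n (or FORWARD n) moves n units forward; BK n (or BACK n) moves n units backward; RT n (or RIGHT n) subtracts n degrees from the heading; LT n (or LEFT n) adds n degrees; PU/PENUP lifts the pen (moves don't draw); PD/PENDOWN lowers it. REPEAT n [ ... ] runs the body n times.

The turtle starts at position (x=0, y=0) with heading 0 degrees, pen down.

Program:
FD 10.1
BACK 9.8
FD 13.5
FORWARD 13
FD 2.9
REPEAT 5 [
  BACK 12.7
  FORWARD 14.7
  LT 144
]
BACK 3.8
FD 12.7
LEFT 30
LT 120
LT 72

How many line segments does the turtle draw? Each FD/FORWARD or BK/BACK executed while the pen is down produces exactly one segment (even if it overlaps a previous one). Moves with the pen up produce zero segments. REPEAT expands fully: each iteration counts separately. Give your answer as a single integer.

Executing turtle program step by step:
Start: pos=(0,0), heading=0, pen down
FD 10.1: (0,0) -> (10.1,0) [heading=0, draw]
BK 9.8: (10.1,0) -> (0.3,0) [heading=0, draw]
FD 13.5: (0.3,0) -> (13.8,0) [heading=0, draw]
FD 13: (13.8,0) -> (26.8,0) [heading=0, draw]
FD 2.9: (26.8,0) -> (29.7,0) [heading=0, draw]
REPEAT 5 [
  -- iteration 1/5 --
  BK 12.7: (29.7,0) -> (17,0) [heading=0, draw]
  FD 14.7: (17,0) -> (31.7,0) [heading=0, draw]
  LT 144: heading 0 -> 144
  -- iteration 2/5 --
  BK 12.7: (31.7,0) -> (41.975,-7.465) [heading=144, draw]
  FD 14.7: (41.975,-7.465) -> (30.082,1.176) [heading=144, draw]
  LT 144: heading 144 -> 288
  -- iteration 3/5 --
  BK 12.7: (30.082,1.176) -> (26.157,13.254) [heading=288, draw]
  FD 14.7: (26.157,13.254) -> (30.7,-0.727) [heading=288, draw]
  LT 144: heading 288 -> 72
  -- iteration 4/5 --
  BK 12.7: (30.7,-0.727) -> (26.775,-12.805) [heading=72, draw]
  FD 14.7: (26.775,-12.805) -> (31.318,1.176) [heading=72, draw]
  LT 144: heading 72 -> 216
  -- iteration 5/5 --
  BK 12.7: (31.318,1.176) -> (41.593,8.64) [heading=216, draw]
  FD 14.7: (41.593,8.64) -> (29.7,0) [heading=216, draw]
  LT 144: heading 216 -> 0
]
BK 3.8: (29.7,0) -> (25.9,0) [heading=0, draw]
FD 12.7: (25.9,0) -> (38.6,0) [heading=0, draw]
LT 30: heading 0 -> 30
LT 120: heading 30 -> 150
LT 72: heading 150 -> 222
Final: pos=(38.6,0), heading=222, 17 segment(s) drawn
Segments drawn: 17

Answer: 17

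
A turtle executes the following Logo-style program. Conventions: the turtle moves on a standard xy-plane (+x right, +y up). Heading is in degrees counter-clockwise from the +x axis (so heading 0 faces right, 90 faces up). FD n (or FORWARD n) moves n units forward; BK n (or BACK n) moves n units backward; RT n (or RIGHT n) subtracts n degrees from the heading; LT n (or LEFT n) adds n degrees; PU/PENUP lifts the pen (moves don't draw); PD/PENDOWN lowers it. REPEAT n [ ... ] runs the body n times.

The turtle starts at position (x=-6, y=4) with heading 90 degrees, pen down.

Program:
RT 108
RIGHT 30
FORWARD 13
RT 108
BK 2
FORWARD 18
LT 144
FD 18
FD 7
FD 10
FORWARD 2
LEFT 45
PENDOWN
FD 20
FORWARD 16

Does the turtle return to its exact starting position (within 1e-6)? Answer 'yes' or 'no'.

Answer: no

Derivation:
Executing turtle program step by step:
Start: pos=(-6,4), heading=90, pen down
RT 108: heading 90 -> 342
RT 30: heading 342 -> 312
FD 13: (-6,4) -> (2.699,-5.661) [heading=312, draw]
RT 108: heading 312 -> 204
BK 2: (2.699,-5.661) -> (4.526,-4.847) [heading=204, draw]
FD 18: (4.526,-4.847) -> (-11.918,-12.169) [heading=204, draw]
LT 144: heading 204 -> 348
FD 18: (-11.918,-12.169) -> (5.689,-15.911) [heading=348, draw]
FD 7: (5.689,-15.911) -> (12.536,-17.366) [heading=348, draw]
FD 10: (12.536,-17.366) -> (22.317,-19.446) [heading=348, draw]
FD 2: (22.317,-19.446) -> (24.273,-19.861) [heading=348, draw]
LT 45: heading 348 -> 33
PD: pen down
FD 20: (24.273,-19.861) -> (41.047,-8.969) [heading=33, draw]
FD 16: (41.047,-8.969) -> (54.466,-0.254) [heading=33, draw]
Final: pos=(54.466,-0.254), heading=33, 9 segment(s) drawn

Start position: (-6, 4)
Final position: (54.466, -0.254)
Distance = 60.615; >= 1e-6 -> NOT closed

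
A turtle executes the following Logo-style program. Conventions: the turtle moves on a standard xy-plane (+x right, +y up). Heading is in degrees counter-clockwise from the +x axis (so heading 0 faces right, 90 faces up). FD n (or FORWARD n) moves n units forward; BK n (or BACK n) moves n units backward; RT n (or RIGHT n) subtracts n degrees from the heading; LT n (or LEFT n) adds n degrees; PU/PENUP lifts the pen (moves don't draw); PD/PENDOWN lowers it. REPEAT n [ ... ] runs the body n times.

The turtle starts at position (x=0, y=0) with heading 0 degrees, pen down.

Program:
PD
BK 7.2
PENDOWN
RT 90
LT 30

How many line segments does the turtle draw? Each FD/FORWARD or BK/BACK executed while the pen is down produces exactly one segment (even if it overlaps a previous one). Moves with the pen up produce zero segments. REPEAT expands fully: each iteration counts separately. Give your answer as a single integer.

Executing turtle program step by step:
Start: pos=(0,0), heading=0, pen down
PD: pen down
BK 7.2: (0,0) -> (-7.2,0) [heading=0, draw]
PD: pen down
RT 90: heading 0 -> 270
LT 30: heading 270 -> 300
Final: pos=(-7.2,0), heading=300, 1 segment(s) drawn
Segments drawn: 1

Answer: 1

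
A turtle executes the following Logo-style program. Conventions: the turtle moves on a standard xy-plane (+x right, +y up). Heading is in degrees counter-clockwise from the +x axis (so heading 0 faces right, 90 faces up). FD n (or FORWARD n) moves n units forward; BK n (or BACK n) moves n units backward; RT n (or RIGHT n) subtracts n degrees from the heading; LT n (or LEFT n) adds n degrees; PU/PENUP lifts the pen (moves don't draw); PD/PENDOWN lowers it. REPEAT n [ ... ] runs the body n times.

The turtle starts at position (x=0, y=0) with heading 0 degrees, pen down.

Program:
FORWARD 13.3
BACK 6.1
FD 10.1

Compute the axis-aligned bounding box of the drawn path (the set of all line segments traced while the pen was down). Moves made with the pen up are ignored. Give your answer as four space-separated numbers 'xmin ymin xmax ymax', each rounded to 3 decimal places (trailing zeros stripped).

Executing turtle program step by step:
Start: pos=(0,0), heading=0, pen down
FD 13.3: (0,0) -> (13.3,0) [heading=0, draw]
BK 6.1: (13.3,0) -> (7.2,0) [heading=0, draw]
FD 10.1: (7.2,0) -> (17.3,0) [heading=0, draw]
Final: pos=(17.3,0), heading=0, 3 segment(s) drawn

Segment endpoints: x in {0, 7.2, 13.3, 17.3}, y in {0}
xmin=0, ymin=0, xmax=17.3, ymax=0

Answer: 0 0 17.3 0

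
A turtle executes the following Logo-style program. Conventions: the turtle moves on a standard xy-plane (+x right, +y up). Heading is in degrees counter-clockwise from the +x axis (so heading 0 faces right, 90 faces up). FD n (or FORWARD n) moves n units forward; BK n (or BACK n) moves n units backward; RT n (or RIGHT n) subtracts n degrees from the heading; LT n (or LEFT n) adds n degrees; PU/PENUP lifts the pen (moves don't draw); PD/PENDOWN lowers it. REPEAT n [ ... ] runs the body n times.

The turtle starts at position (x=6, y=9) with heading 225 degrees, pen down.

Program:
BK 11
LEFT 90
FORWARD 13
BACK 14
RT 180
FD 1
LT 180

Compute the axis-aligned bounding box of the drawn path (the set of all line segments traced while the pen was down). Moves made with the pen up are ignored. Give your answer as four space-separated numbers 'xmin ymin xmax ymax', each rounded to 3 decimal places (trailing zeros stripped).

Executing turtle program step by step:
Start: pos=(6,9), heading=225, pen down
BK 11: (6,9) -> (13.778,16.778) [heading=225, draw]
LT 90: heading 225 -> 315
FD 13: (13.778,16.778) -> (22.971,7.586) [heading=315, draw]
BK 14: (22.971,7.586) -> (13.071,17.485) [heading=315, draw]
RT 180: heading 315 -> 135
FD 1: (13.071,17.485) -> (12.364,18.192) [heading=135, draw]
LT 180: heading 135 -> 315
Final: pos=(12.364,18.192), heading=315, 4 segment(s) drawn

Segment endpoints: x in {6, 12.364, 13.071, 13.778, 22.971}, y in {7.586, 9, 16.778, 17.485, 18.192}
xmin=6, ymin=7.586, xmax=22.971, ymax=18.192

Answer: 6 7.586 22.971 18.192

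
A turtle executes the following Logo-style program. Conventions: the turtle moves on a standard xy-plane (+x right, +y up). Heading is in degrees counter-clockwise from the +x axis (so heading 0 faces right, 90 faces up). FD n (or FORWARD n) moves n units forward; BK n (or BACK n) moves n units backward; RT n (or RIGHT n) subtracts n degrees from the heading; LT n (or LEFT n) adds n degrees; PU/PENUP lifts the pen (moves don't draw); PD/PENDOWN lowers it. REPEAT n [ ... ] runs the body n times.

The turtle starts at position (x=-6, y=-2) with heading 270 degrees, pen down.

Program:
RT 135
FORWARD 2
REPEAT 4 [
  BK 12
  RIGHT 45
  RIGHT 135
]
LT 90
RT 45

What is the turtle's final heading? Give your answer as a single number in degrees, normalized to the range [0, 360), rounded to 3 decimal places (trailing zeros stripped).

Answer: 180

Derivation:
Executing turtle program step by step:
Start: pos=(-6,-2), heading=270, pen down
RT 135: heading 270 -> 135
FD 2: (-6,-2) -> (-7.414,-0.586) [heading=135, draw]
REPEAT 4 [
  -- iteration 1/4 --
  BK 12: (-7.414,-0.586) -> (1.071,-9.071) [heading=135, draw]
  RT 45: heading 135 -> 90
  RT 135: heading 90 -> 315
  -- iteration 2/4 --
  BK 12: (1.071,-9.071) -> (-7.414,-0.586) [heading=315, draw]
  RT 45: heading 315 -> 270
  RT 135: heading 270 -> 135
  -- iteration 3/4 --
  BK 12: (-7.414,-0.586) -> (1.071,-9.071) [heading=135, draw]
  RT 45: heading 135 -> 90
  RT 135: heading 90 -> 315
  -- iteration 4/4 --
  BK 12: (1.071,-9.071) -> (-7.414,-0.586) [heading=315, draw]
  RT 45: heading 315 -> 270
  RT 135: heading 270 -> 135
]
LT 90: heading 135 -> 225
RT 45: heading 225 -> 180
Final: pos=(-7.414,-0.586), heading=180, 5 segment(s) drawn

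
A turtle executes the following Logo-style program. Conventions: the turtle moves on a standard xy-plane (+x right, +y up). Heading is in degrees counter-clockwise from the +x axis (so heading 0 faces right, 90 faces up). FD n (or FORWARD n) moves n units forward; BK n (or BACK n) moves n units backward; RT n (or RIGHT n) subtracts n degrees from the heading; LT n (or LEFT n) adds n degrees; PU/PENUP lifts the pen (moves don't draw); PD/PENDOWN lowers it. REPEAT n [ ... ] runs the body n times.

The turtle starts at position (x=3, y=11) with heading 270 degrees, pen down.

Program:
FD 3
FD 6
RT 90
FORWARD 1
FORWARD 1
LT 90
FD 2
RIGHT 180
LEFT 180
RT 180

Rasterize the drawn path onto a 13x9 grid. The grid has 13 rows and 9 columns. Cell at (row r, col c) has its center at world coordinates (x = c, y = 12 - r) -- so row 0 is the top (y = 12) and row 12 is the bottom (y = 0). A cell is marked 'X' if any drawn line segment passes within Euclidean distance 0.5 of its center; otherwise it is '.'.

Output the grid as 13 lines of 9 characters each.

Answer: .........
...X.....
...X.....
...X.....
...X.....
...X.....
...X.....
...X.....
...X.....
...X.....
.XXX.....
.X.......
.X.......

Derivation:
Segment 0: (3,11) -> (3,8)
Segment 1: (3,8) -> (3,2)
Segment 2: (3,2) -> (2,2)
Segment 3: (2,2) -> (1,2)
Segment 4: (1,2) -> (1,0)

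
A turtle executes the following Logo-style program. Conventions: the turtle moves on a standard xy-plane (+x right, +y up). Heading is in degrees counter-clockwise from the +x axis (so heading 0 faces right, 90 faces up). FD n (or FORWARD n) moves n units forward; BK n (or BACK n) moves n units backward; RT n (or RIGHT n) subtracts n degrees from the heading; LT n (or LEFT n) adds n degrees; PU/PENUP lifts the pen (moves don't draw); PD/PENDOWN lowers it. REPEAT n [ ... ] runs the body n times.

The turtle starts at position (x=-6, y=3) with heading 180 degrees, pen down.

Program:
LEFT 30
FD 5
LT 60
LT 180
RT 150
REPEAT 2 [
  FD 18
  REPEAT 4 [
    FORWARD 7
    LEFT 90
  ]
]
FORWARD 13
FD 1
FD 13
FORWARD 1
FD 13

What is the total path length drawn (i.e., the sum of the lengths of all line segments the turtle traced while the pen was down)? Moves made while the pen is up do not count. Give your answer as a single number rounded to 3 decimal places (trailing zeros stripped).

Executing turtle program step by step:
Start: pos=(-6,3), heading=180, pen down
LT 30: heading 180 -> 210
FD 5: (-6,3) -> (-10.33,0.5) [heading=210, draw]
LT 60: heading 210 -> 270
LT 180: heading 270 -> 90
RT 150: heading 90 -> 300
REPEAT 2 [
  -- iteration 1/2 --
  FD 18: (-10.33,0.5) -> (-1.33,-15.088) [heading=300, draw]
  REPEAT 4 [
    -- iteration 1/4 --
    FD 7: (-1.33,-15.088) -> (2.17,-21.151) [heading=300, draw]
    LT 90: heading 300 -> 30
    -- iteration 2/4 --
    FD 7: (2.17,-21.151) -> (8.232,-17.651) [heading=30, draw]
    LT 90: heading 30 -> 120
    -- iteration 3/4 --
    FD 7: (8.232,-17.651) -> (4.732,-11.588) [heading=120, draw]
    LT 90: heading 120 -> 210
    -- iteration 4/4 --
    FD 7: (4.732,-11.588) -> (-1.33,-15.088) [heading=210, draw]
    LT 90: heading 210 -> 300
  ]
  -- iteration 2/2 --
  FD 18: (-1.33,-15.088) -> (7.67,-30.677) [heading=300, draw]
  REPEAT 4 [
    -- iteration 1/4 --
    FD 7: (7.67,-30.677) -> (11.17,-36.739) [heading=300, draw]
    LT 90: heading 300 -> 30
    -- iteration 2/4 --
    FD 7: (11.17,-36.739) -> (17.232,-33.239) [heading=30, draw]
    LT 90: heading 30 -> 120
    -- iteration 3/4 --
    FD 7: (17.232,-33.239) -> (13.732,-27.177) [heading=120, draw]
    LT 90: heading 120 -> 210
    -- iteration 4/4 --
    FD 7: (13.732,-27.177) -> (7.67,-30.677) [heading=210, draw]
    LT 90: heading 210 -> 300
  ]
]
FD 13: (7.67,-30.677) -> (14.17,-41.935) [heading=300, draw]
FD 1: (14.17,-41.935) -> (14.67,-42.801) [heading=300, draw]
FD 13: (14.67,-42.801) -> (21.17,-54.06) [heading=300, draw]
FD 1: (21.17,-54.06) -> (21.67,-54.926) [heading=300, draw]
FD 13: (21.67,-54.926) -> (28.17,-66.184) [heading=300, draw]
Final: pos=(28.17,-66.184), heading=300, 16 segment(s) drawn

Segment lengths:
  seg 1: (-6,3) -> (-10.33,0.5), length = 5
  seg 2: (-10.33,0.5) -> (-1.33,-15.088), length = 18
  seg 3: (-1.33,-15.088) -> (2.17,-21.151), length = 7
  seg 4: (2.17,-21.151) -> (8.232,-17.651), length = 7
  seg 5: (8.232,-17.651) -> (4.732,-11.588), length = 7
  seg 6: (4.732,-11.588) -> (-1.33,-15.088), length = 7
  seg 7: (-1.33,-15.088) -> (7.67,-30.677), length = 18
  seg 8: (7.67,-30.677) -> (11.17,-36.739), length = 7
  seg 9: (11.17,-36.739) -> (17.232,-33.239), length = 7
  seg 10: (17.232,-33.239) -> (13.732,-27.177), length = 7
  seg 11: (13.732,-27.177) -> (7.67,-30.677), length = 7
  seg 12: (7.67,-30.677) -> (14.17,-41.935), length = 13
  seg 13: (14.17,-41.935) -> (14.67,-42.801), length = 1
  seg 14: (14.67,-42.801) -> (21.17,-54.06), length = 13
  seg 15: (21.17,-54.06) -> (21.67,-54.926), length = 1
  seg 16: (21.67,-54.926) -> (28.17,-66.184), length = 13
Total = 138

Answer: 138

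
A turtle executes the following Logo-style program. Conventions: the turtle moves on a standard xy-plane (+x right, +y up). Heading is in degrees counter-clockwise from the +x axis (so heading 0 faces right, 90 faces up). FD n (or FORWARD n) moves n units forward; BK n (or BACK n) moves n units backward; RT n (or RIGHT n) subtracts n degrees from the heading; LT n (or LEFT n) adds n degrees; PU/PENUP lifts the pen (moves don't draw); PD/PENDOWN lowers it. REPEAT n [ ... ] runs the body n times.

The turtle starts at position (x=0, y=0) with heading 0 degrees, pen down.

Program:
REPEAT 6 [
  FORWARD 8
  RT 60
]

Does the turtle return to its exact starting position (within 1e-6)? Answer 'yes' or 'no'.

Executing turtle program step by step:
Start: pos=(0,0), heading=0, pen down
REPEAT 6 [
  -- iteration 1/6 --
  FD 8: (0,0) -> (8,0) [heading=0, draw]
  RT 60: heading 0 -> 300
  -- iteration 2/6 --
  FD 8: (8,0) -> (12,-6.928) [heading=300, draw]
  RT 60: heading 300 -> 240
  -- iteration 3/6 --
  FD 8: (12,-6.928) -> (8,-13.856) [heading=240, draw]
  RT 60: heading 240 -> 180
  -- iteration 4/6 --
  FD 8: (8,-13.856) -> (0,-13.856) [heading=180, draw]
  RT 60: heading 180 -> 120
  -- iteration 5/6 --
  FD 8: (0,-13.856) -> (-4,-6.928) [heading=120, draw]
  RT 60: heading 120 -> 60
  -- iteration 6/6 --
  FD 8: (-4,-6.928) -> (0,0) [heading=60, draw]
  RT 60: heading 60 -> 0
]
Final: pos=(0,0), heading=0, 6 segment(s) drawn

Start position: (0, 0)
Final position: (0, 0)
Distance = 0; < 1e-6 -> CLOSED

Answer: yes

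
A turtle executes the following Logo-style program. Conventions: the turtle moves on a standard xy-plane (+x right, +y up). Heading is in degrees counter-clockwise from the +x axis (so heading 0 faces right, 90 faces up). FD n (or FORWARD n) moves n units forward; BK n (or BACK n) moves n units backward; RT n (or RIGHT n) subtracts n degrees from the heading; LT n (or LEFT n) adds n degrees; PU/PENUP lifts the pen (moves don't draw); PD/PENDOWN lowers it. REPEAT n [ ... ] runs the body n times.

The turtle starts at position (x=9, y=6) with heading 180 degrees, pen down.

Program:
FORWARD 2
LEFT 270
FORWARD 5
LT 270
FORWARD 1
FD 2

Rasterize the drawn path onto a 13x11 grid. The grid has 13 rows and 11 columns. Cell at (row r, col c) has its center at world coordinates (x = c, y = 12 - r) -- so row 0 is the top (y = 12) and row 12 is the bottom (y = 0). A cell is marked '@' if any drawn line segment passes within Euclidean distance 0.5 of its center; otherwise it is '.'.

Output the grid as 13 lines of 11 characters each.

Segment 0: (9,6) -> (7,6)
Segment 1: (7,6) -> (7,11)
Segment 2: (7,11) -> (8,11)
Segment 3: (8,11) -> (10,11)

Answer: ...........
.......@@@@
.......@...
.......@...
.......@...
.......@...
.......@@@.
...........
...........
...........
...........
...........
...........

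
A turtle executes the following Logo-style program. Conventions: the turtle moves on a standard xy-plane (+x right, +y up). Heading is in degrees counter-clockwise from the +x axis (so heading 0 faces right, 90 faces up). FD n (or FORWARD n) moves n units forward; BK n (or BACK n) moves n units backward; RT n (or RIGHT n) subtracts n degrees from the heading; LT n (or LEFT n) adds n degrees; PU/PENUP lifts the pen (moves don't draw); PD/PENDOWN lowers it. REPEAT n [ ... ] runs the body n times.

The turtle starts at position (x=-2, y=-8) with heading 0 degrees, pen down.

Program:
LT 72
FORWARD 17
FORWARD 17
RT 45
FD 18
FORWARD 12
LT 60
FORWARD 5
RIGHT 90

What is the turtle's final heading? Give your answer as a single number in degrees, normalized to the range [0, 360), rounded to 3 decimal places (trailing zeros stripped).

Executing turtle program step by step:
Start: pos=(-2,-8), heading=0, pen down
LT 72: heading 0 -> 72
FD 17: (-2,-8) -> (3.253,8.168) [heading=72, draw]
FD 17: (3.253,8.168) -> (8.507,24.336) [heading=72, draw]
RT 45: heading 72 -> 27
FD 18: (8.507,24.336) -> (24.545,32.508) [heading=27, draw]
FD 12: (24.545,32.508) -> (35.237,37.956) [heading=27, draw]
LT 60: heading 27 -> 87
FD 5: (35.237,37.956) -> (35.498,42.949) [heading=87, draw]
RT 90: heading 87 -> 357
Final: pos=(35.498,42.949), heading=357, 5 segment(s) drawn

Answer: 357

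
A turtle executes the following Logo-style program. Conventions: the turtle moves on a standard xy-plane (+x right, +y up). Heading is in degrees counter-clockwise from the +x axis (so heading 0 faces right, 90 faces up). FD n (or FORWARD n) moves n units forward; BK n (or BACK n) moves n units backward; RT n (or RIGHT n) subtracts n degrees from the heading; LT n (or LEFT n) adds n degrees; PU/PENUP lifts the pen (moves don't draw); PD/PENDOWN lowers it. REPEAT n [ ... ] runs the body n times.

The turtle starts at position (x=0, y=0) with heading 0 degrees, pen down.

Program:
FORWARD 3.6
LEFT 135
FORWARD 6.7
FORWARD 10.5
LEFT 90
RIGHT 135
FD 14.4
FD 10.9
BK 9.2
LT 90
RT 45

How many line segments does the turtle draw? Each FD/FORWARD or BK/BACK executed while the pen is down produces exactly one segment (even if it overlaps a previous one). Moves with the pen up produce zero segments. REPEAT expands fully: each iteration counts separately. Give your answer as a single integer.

Executing turtle program step by step:
Start: pos=(0,0), heading=0, pen down
FD 3.6: (0,0) -> (3.6,0) [heading=0, draw]
LT 135: heading 0 -> 135
FD 6.7: (3.6,0) -> (-1.138,4.738) [heading=135, draw]
FD 10.5: (-1.138,4.738) -> (-8.562,12.162) [heading=135, draw]
LT 90: heading 135 -> 225
RT 135: heading 225 -> 90
FD 14.4: (-8.562,12.162) -> (-8.562,26.562) [heading=90, draw]
FD 10.9: (-8.562,26.562) -> (-8.562,37.462) [heading=90, draw]
BK 9.2: (-8.562,37.462) -> (-8.562,28.262) [heading=90, draw]
LT 90: heading 90 -> 180
RT 45: heading 180 -> 135
Final: pos=(-8.562,28.262), heading=135, 6 segment(s) drawn
Segments drawn: 6

Answer: 6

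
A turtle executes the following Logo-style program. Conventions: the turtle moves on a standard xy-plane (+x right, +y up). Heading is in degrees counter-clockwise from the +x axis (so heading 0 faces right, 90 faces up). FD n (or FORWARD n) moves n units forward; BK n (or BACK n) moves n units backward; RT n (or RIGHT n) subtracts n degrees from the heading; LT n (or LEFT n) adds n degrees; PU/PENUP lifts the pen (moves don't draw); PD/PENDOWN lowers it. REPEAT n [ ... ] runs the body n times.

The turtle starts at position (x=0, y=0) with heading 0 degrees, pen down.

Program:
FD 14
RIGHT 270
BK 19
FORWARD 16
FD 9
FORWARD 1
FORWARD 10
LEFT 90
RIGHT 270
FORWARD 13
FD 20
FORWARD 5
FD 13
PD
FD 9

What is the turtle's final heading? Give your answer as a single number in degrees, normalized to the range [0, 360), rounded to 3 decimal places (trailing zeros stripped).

Executing turtle program step by step:
Start: pos=(0,0), heading=0, pen down
FD 14: (0,0) -> (14,0) [heading=0, draw]
RT 270: heading 0 -> 90
BK 19: (14,0) -> (14,-19) [heading=90, draw]
FD 16: (14,-19) -> (14,-3) [heading=90, draw]
FD 9: (14,-3) -> (14,6) [heading=90, draw]
FD 1: (14,6) -> (14,7) [heading=90, draw]
FD 10: (14,7) -> (14,17) [heading=90, draw]
LT 90: heading 90 -> 180
RT 270: heading 180 -> 270
FD 13: (14,17) -> (14,4) [heading=270, draw]
FD 20: (14,4) -> (14,-16) [heading=270, draw]
FD 5: (14,-16) -> (14,-21) [heading=270, draw]
FD 13: (14,-21) -> (14,-34) [heading=270, draw]
PD: pen down
FD 9: (14,-34) -> (14,-43) [heading=270, draw]
Final: pos=(14,-43), heading=270, 11 segment(s) drawn

Answer: 270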